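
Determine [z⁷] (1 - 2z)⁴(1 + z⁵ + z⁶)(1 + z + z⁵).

(1 - 2z)⁴ has coefficients 1,-8,24,-32,16 for degrees 0…4.
(1 + z⁵ + z⁶) has coefficients 1,0,0,0,0,1,1,0 for degrees 0…7.
Finally multiplying by (1 + z + z⁵), the product of all factors after the first has coefficients 1,1,0,0,0,2,2,1 for degrees 0…7.
[z⁷] = 1·1 − 8·2 + 24·2 − 32·0 + 16·0 = 33.

33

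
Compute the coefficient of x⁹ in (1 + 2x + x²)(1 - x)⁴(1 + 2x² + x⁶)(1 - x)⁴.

(1 + 2x + x²) has coefficients 1,2,1 for degrees 0…2.
(1 - x)⁴ has coefficients 1,-4,6,-4,1,0,0,0,0,0 for degrees 0…9.
Multiplying by (1 + 2x² + x⁶) gives running coefficients 1,-4,8,-12,13,-8,3,-4,6,-4 for degrees 0…9.
Finally multiplying by (1 - x)⁴, the product of all factors after the first has coefficients 1,-8,30,-72,126,-168,169,-128,85,-72 for degrees 0…9.
[x⁹] = 1·(-72) + 2·85 + 1·(-128) = -30.

-30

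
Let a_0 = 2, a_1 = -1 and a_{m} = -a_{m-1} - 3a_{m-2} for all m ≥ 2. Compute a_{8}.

The ordinary generating function has denominator 1 + z + 3z^2.
Iterating the recurrence: a_0,…,a_{8} = 2, -1, -5, 8, 7, -31, 10, 83, -113.

-113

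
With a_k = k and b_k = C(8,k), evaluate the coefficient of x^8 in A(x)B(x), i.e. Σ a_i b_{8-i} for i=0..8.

1024

The convolution is the t^8 coefficient of A(t)B(t).
Σ = 0·1 + 1·8 + 2·28 + 3·56 + 4·70 + 5·56 + 6·28 + 7·8 + 8·1 = 1024.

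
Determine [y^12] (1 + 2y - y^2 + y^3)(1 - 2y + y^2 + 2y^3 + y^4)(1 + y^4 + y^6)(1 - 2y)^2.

(1 + 2y - y^2 + y^3) has coefficients 1,2,-1,1 for degrees 0…3.
(1 - 2y + y^2 + 2y^3 + y^4) has coefficients 1,-2,1,2,1,0,0,0,0,0,0,0,0 for degrees 0…12.
Multiplying by (1 + y^4 + y^6) gives running coefficients 1,-2,1,2,2,-2,2,0,2,2,1,0,0 for degrees 0…12.
Finally multiplying by (1 - 2y)^2, the product of all factors after the first has coefficients 1,-6,13,-10,-2,-2,18,-16,10,-6,1,4,4 for degrees 0…12.
[y^12] = 1·4 + 2·4 − 1·1 + 1·(-6) = 5.

5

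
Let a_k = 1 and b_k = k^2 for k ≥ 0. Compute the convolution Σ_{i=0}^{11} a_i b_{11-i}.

This is [x^11] in the product of the two ordinary generating functions.
Σ = 1·121 + 1·100 + 1·81 + 1·64 + 1·49 + 1·36 + 1·25 + 1·16 + 1·9 + 1·4 + 1·1 + 1·0 = 506.

506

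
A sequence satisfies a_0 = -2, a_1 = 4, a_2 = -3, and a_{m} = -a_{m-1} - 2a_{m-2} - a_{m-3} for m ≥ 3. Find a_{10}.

The ordinary generating function has denominator 1 + t + 2t^2 + t^3.
Iterating the recurrence: a_0,…,a_{10} = -2, 4, -3, -3, 5, 4, -11, -2, 20, -5, -33.

-33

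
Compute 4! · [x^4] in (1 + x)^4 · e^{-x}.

-15

The EGF product rule gives c_4 = Σ_{k_1+k_2=4} C(4; k_1,k_2) · ∏ g_i(k_i), where (1+x)^4 gives the falling factorial (4)_k; e^{-x} gives (-1)^k.
g_1(k) for k = 0…4: 1, 4, 12, 24, 24.
g_2(k) for k = 0…4: 1, -1, 1, -1, 1.
c_4 = Σ_k C(4,k)·g_1(k)·g_2(4−k) = 1·1·1 + 4·4·(-1) + 6·12·1 + 4·24·(-1) + 1·24·1 = 1 − 16 + 72 − 96 + 24 = -15.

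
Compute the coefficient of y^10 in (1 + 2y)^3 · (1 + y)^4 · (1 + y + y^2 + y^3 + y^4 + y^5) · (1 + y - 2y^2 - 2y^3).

(1 + 2y)^3 has coefficients 1,6,12,8 for degrees 0…3.
(1 + y)^4 has coefficients 1,4,6,4,1,0,0,0,0,0,0 for degrees 0…10.
Multiplying by (1 + y + y^2 + y^3 + y^4 + y^5) gives running coefficients 1,5,11,15,16,16,15,11,5,1,0 for degrees 0…10.
Finally multiplying by (1 + y - 2y^2 - 2y^3), the product of all factors after the first has coefficients 1,6,14,14,-1,-20,-31,-38,-46,-46,-31 for degrees 0…10.
[y^10] = 1·(-31) + 6·(-46) + 12·(-46) + 8·(-38) = -1163.

-1163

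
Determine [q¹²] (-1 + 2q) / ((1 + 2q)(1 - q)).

Partial fractions give a closed form: a_n = (-4/3)·(-2)^n + (1/3)·1^n.
At n = 12: a_12 = -5461.

-5461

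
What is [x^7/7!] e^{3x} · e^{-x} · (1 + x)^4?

The EGF product rule gives c_7 = Σ_{k_1+k_2+k_3=7} C(7; k_1,k_2,k_3) · ∏ g_i(k_i), where e^{3x} gives (3)^k; e^{-x} gives (-1)^k; (1+x)^4 gives the falling factorial (4)_k.
g_1(k) for k = 0…7: 1, 3, 9, 27, 81, 243, 729, 2187.
g_2(k) for k = 0…7: 1, -1, 1, -1, 1, -1, 1, -1.
g_3(k) for k = 0…7: 1, 4, 12, 24, 24, 0, 0, 0.
First combine the last two factors: h(k) = Σ_j C(k,j)·g_2(j)·g_3(k−j) for k = 0…7: 1, 3, 5, -1, -15, 19, 37, -225.
c_7 = Σ_k C(7,k)·g_1(k)·h(7−k) = 1·1·(-225) + 7·3·37 + 21·9·19 + 35·27·(-15) + 35·81·(-1) + 21·243·5 + 7·729·3 + 1·2187·1 = −225 + 777 + 3591 − 14175 − 2835 + 25515 + 15309 + 2187 = 30144.

30144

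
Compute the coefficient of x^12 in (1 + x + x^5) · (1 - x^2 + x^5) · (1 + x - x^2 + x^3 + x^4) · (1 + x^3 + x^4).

(1 + x + x^5) has coefficients 1,1,0,0,0,1 for degrees 0…5.
(1 - x^2 + x^5) has coefficients 1,0,-1,0,0,1,0,0,0,0,0,0,0 for degrees 0…12.
Multiplying by (1 + x - x^2 + x^3 + x^4) gives running coefficients 1,1,-2,0,2,0,0,-1,1,1,0,0,0 for degrees 0…12.
Finally multiplying by (1 + x^3 + x^4), the product of all factors after the first has coefficients 1,1,-2,1,4,-1,-2,1,3,1,-1,0,2 for degrees 0…12.
[x^12] = 1·2 + 1·0 + 1·1 = 3.

3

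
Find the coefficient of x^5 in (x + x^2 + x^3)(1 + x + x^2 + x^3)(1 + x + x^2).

8

(x + x^2 + x^3) has coefficients 0,1,1,1 for degrees 0…3.
(1 + x + x^2 + x^3) has coefficients 1,1,1,1,0,0 for degrees 0…5.
Finally multiplying by (1 + x + x^2), the product of all factors after the first has coefficients 1,2,3,3,2,1 for degrees 0…5.
[x^5] = 1·2 + 1·3 + 1·3 = 8.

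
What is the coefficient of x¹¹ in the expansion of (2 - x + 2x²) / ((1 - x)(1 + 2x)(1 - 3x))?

The denominator gives the recurrence a_n = 2a_(n−1) + 5a_(n−2) − 6a_(n−3) for n ≥ 3; the numerator fixes a_0 = 2, a_1 = 3, a_2 = 18.
Iterating: 2, 3, 18, 39, 150, 387, 1290, 3615, 11358, 33051, 101202, 299511, so a_11 = 299511.

299511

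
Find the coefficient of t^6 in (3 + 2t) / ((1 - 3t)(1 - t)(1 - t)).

5994

The denominator gives the recurrence a_n = 5a_(n−1) − 7a_(n−2) + 3a_(n−3) for n ≥ 3; the numerator fixes a_0 = 3, a_1 = 17, a_2 = 64.
Iterating: 3, 17, 64, 210, 653, 1987, 5994, so a_6 = 5994.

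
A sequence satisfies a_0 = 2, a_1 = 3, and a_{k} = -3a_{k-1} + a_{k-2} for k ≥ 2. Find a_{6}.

The ordinary generating function has denominator 1 + 3z - z^2.
Iterating the recurrence: a_0,…,a_{6} = 2, 3, -7, 24, -79, 261, -862.

-862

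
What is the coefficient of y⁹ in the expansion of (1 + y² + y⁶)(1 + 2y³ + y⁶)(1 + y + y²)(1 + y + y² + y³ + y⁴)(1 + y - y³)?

20

(1 + y² + y⁶) has coefficients 1,0,1,0,0,0,1 for degrees 0…6.
(1 + 2y³ + y⁶) has coefficients 1,0,0,2,0,0,1,0,0,0 for degrees 0…9.
Multiplying by (1 + y + y²) gives running coefficients 1,1,1,2,2,2,1,1,1,0 for degrees 0…9.
Multiplying by (1 + y + y² + y³ + y⁴) gives running coefficients 1,2,3,5,7,8,8,8,7,5 for degrees 0…9.
Finally multiplying by (1 + y - y³), the product of all factors after the first has coefficients 1,3,5,7,10,12,11,9,7,4 for degrees 0…9.
[y⁹] = 1·4 + 1·9 + 1·7 = 20.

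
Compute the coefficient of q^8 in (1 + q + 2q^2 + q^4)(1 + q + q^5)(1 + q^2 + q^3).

3

(1 + q + 2q^2 + q^4) has coefficients 1,1,2,0,1 for degrees 0…4.
(1 + q + q^5) has coefficients 1,1,0,0,0,1,0,0,0 for degrees 0…8.
Finally multiplying by (1 + q^2 + q^3), the product of all factors after the first has coefficients 1,1,1,2,1,1,0,1,1 for degrees 0…8.
[q^8] = 1·1 + 1·1 + 2·0 + 1·1 = 3.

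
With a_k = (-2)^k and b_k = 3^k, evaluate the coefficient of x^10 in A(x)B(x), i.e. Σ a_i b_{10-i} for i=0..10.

The convolution is the t^10 coefficient of A(t)B(t).
Σ = 1·59049 − 2·19683 + 4·6561 − 8·2187 + 16·729 − 32·243 + 64·81 − 128·27 + 256·9 − 512·3 + 1024·1 = 35839.

35839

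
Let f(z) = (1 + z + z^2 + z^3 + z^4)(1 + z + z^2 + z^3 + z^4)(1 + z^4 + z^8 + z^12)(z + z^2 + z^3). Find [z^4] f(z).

(1 + z + z^2 + z^3 + z^4) has coefficients 1,1,1,1,1 for degrees 0…4.
(1 + z + z^2 + z^3 + z^4) has coefficients 1,1,1,1,1 for degrees 0…4.
Multiplying by (1 + z^4 + z^8 + z^12) gives running coefficients 1,1,1,1,2 for degrees 0…4.
Finally multiplying by (z + z^2 + z^3), the product of all factors after the first has coefficients 0,1,2,3,3 for degrees 0…4.
[z^4] = 1·3 + 1·3 + 1·2 + 1·1 + 1·0 = 9.

9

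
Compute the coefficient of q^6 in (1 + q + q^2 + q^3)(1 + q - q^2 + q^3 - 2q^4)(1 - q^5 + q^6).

(1 + q + q^2 + q^3) has coefficients 1,1,1,1 for degrees 0…3.
(1 + q - q^2 + q^3 - 2q^4) has coefficients 1,1,-1,1,-2,0,0 for degrees 0…6.
Finally multiplying by (1 - q^5 + q^6), the product of all factors after the first has coefficients 1,1,-1,1,-2,-1,0 for degrees 0…6.
[q^6] = 1·0 + 1·(-1) + 1·(-2) + 1·1 = -2.

-2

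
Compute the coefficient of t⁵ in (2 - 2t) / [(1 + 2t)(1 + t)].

The denominator gives the recurrence a_n = −3a_(n−1) − 2a_(n−2) for n ≥ 3; the numerator fixes a_0 = 2, a_1 = -8, a_2 = 20.
Iterating: 2, -8, 20, -44, 92, -188, so a_5 = -188.

-188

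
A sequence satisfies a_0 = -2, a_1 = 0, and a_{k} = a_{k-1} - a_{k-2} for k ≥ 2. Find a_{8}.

The ordinary generating function has denominator 1 - x + x^2.
Iterating the recurrence: a_0,…,a_{8} = -2, 0, 2, 2, 0, -2, -2, 0, 2.

2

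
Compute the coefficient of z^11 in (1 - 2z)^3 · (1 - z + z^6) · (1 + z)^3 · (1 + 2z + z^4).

(1 - 2z)^3 has coefficients 1,-6,12,-8 for degrees 0…3.
(1 - z + z^6) has coefficients 1,-1,0,0,0,0,1,0,0,0,0,0 for degrees 0…11.
Multiplying by (1 + z)^3 gives running coefficients 1,2,0,-2,-1,0,1,3,3,1,0,0 for degrees 0…11.
Finally multiplying by (1 + 2z + z^4), the product of all factors after the first has coefficients 1,4,4,-2,-4,0,1,3,8,7,3,3 for degrees 0…11.
[z^11] = 1·3 − 6·3 + 12·7 − 8·8 = 5.

5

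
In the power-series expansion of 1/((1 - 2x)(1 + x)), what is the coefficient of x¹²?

Partial fractions give a closed form: a_n = (2/3)·2^n + (1/3)·(-1)^n.
At n = 12: a_12 = 2731.

2731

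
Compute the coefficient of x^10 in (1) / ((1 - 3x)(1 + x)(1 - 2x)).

Partial fractions give a closed form: a_n = (9/4)·3^n + (1/12)·(-1)^n + (-4/3)·2^n.
At n = 10: a_10 = 131495.

131495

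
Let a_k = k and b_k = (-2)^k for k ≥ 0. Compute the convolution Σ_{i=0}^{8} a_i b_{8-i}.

-54

Write out a_i and b_{8-i} for i = 0,…,8 and sum the products.
Σ = 0·256 + 1·(-128) + 2·64 + 3·(-32) + 4·16 + 5·(-8) + 6·4 + 7·(-2) + 8·1 = -54.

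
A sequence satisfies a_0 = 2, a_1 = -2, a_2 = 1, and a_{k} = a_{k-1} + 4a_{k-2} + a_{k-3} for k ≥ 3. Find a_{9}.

-867

The ordinary generating function has denominator 1 - y - 4y^2 - y^3.
Iterating the recurrence: a_0,…,a_{9} = 2, -2, 1, -5, -3, -22, -39, -130, -308, -867.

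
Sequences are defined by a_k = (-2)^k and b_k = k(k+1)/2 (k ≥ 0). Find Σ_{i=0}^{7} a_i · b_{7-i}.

The convolution is the t^7 coefficient of A(t)B(t).
Σ = 1·28 − 2·21 + 4·15 − 8·10 + 16·6 − 32·3 + 64·1 − 128·0 = 30.

30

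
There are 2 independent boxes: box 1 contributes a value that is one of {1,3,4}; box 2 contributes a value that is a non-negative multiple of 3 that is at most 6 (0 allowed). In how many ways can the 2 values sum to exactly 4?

The generating function for the choices is (z + z^3 + z^4)·(1 + z^3 + z^6); the count is [z^4].
(z + z^3 + z^4) has coefficients 0,1,0,1,1 for degrees 0…4.
(1 + z^3 + z^6) has coefficients 1,0,0,1,0 for degrees 0…4.
[z^4] = 1·1 + 1·0 + 1·1 = 2.

2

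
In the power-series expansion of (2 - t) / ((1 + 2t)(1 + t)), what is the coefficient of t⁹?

The denominator gives the recurrence a_n = −3a_(n−1) − 2a_(n−2) for n ≥ 2; the numerator fixes a_0 = 2, a_1 = -7.
Iterating: 2, -7, 17, -37, 77, -157, 317, -637, 1277, -2557, so a_9 = -2557.

-2557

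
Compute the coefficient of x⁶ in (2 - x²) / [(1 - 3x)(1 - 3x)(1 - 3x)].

39609

The denominator gives the recurrence a_n = 9a_(n−1) − 27a_(n−2) + 27a_(n−3) for n ≥ 3; the numerator fixes a_0 = 2, a_1 = 18, a_2 = 107.
Iterating: 2, 18, 107, 531, 2376, 9936, 39609, so a_6 = 39609.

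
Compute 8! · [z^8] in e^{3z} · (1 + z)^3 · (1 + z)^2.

The EGF product rule gives c_8 = Σ_{k_1+k_2+k_3=8} C(8; k_1,k_2,k_3) · ∏ g_i(k_i), where e^{3z} gives (3)^k; (1+z)^3 gives the falling factorial (3)_k; (1+z)^2 gives the falling factorial (2)_k.
g_1(k) for k = 0…8: 1, 3, 9, 27, 81, 243, 729, 2187, 6561.
g_2(k) for k = 0…8: 1, 3, 6, 6, 0, 0, 0, 0, 0.
g_3(k) for k = 0…8: 1, 2, 2, 0, 0, 0, 0, 0, 0.
First combine the last two factors: h(k) = Σ_j C(k,j)·g_2(j)·g_3(k−j) for k = 0…8: 1, 5, 20, 60, 120, 120, 0, 0, 0.
c_8 = Σ_k C(8,k)·g_1(k)·h(8−k) = 56·27·120 + 70·81·120 + 56·243·60 + 28·729·20 + 8·2187·5 + 1·6561·1 = 181440 + 680400 + 816480 + 408240 + 87480 + 6561 = 2180601.

2180601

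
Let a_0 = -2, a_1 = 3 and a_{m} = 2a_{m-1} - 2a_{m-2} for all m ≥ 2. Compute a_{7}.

-56

The ordinary generating function has denominator 1 - 2q + 2q^2.
Iterating the recurrence: a_0,…,a_{7} = -2, 3, 10, 14, 8, -12, -40, -56.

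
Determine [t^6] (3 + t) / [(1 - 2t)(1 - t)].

444

The denominator gives the recurrence a_n = 3a_(n−1) − 2a_(n−2) for n ≥ 3; the numerator fixes a_0 = 3, a_1 = 10, a_2 = 24.
Iterating: 3, 10, 24, 52, 108, 220, 444, so a_6 = 444.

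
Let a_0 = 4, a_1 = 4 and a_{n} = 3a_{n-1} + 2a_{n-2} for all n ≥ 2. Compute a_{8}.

The ordinary generating function has denominator 1 - 3q - 2q^2.
Iterating the recurrence: a_0,…,a_{8} = 4, 4, 20, 68, 244, 868, 3092, 11012, 39220.

39220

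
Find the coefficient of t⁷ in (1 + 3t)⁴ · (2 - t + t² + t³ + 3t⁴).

405

(1 + 3t)⁴ has coefficients 1,12,54,108,81 for degrees 0…4.
(2 - t + t² + t³ + 3t⁴) has coefficients 2,-1,1,1,3,0,0,0 for degrees 0…7.
[t⁷] = 1·0 + 12·0 + 54·0 + 108·3 + 81·1 = 405.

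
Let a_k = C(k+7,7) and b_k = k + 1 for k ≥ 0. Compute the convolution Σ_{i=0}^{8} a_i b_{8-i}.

This is [x^8] in the product of the two ordinary generating functions.
Σ = 1·9 + 8·8 + 36·7 + 120·6 + 330·5 + 792·4 + 1716·3 + 3432·2 + 6435·1 = 24310.

24310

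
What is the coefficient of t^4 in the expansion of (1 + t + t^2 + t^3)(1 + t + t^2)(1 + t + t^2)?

(1 + t + t^2 + t^3) has coefficients 1,1,1,1 for degrees 0…3.
(1 + t + t^2) has coefficients 1,1,1,0,0 for degrees 0…4.
Finally multiplying by (1 + t + t^2), the product of all factors after the first has coefficients 1,2,3,2,1 for degrees 0…4.
[t^4] = 1·1 + 1·2 + 1·3 + 1·2 = 8.

8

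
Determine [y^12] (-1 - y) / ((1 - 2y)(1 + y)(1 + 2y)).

-4096

Partial fractions give a closed form: a_n = (-1/2)·2^n + (-1/2)·(-2)^n.
At n = 12: a_12 = -4096.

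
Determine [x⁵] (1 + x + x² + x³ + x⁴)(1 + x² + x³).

(1 + x + x² + x³ + x⁴) has coefficients 1,1,1,1,1 for degrees 0…4.
(1 + x² + x³) has coefficients 1,0,1,1,0,0 for degrees 0…5.
[x⁵] = 1·0 + 1·0 + 1·1 + 1·1 + 1·0 = 2.

2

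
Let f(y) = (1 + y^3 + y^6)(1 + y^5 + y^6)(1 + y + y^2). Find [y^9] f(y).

2

(1 + y^3 + y^6) has coefficients 1,0,0,1,0,0,1 for degrees 0…6.
(1 + y^5 + y^6) has coefficients 1,0,0,0,0,1,1,0,0,0 for degrees 0…9.
Finally multiplying by (1 + y + y^2), the product of all factors after the first has coefficients 1,1,1,0,0,1,2,2,1,0 for degrees 0…9.
[y^9] = 1·0 + 1·2 + 1·0 = 2.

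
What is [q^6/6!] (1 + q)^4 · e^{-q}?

37

The EGF product rule gives c_6 = Σ_{k_1+k_2=6} C(6; k_1,k_2) · ∏ g_i(k_i), where (1+q)^4 gives the falling factorial (4)_k; e^{-q} gives (-1)^k.
g_1(k) for k = 0…6: 1, 4, 12, 24, 24, 0, 0.
g_2(k) for k = 0…6: 1, -1, 1, -1, 1, -1, 1.
c_6 = Σ_k C(6,k)·g_1(k)·g_2(6−k) = 1·1·1 + 6·4·(-1) + 15·12·1 + 20·24·(-1) + 15·24·1 = 1 − 24 + 180 − 480 + 360 = 37.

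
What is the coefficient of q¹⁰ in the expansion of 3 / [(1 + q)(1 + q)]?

33

The denominator gives the recurrence a_n = −2a_(n−1) − a_(n−2) for n ≥ 2; the numerator fixes a_0 = 3, a_1 = -6.
Iterating: 3, -6, 9, -12, 15, -18, 21, -24, 27, -30, 33, so a_10 = 33.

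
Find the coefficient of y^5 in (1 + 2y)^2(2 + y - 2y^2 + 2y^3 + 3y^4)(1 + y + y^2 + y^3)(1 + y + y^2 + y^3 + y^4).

102

(1 + 2y)^2 has coefficients 1,4,4 for degrees 0…2.
(2 + y - 2y^2 + 2y^3 + 3y^4) has coefficients 2,1,-2,2,3,0 for degrees 0…5.
Multiplying by (1 + y + y^2 + y^3) gives running coefficients 2,3,1,3,4,3 for degrees 0…5.
Finally multiplying by (1 + y + y^2 + y^3 + y^4), the product of all factors after the first has coefficients 2,5,6,9,13,14 for degrees 0…5.
[y^5] = 1·14 + 4·13 + 4·9 = 102.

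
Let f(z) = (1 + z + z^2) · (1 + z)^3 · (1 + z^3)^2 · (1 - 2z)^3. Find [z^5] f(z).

-5

(1 + z + z^2) has coefficients 1,1,1 for degrees 0…2.
(1 + z)^3 has coefficients 1,3,3,1,0,0 for degrees 0…5.
Multiplying by (1 + z^3)^2 gives running coefficients 1,3,3,3,6,6 for degrees 0…5.
Finally multiplying by (1 - 2z)^3, the product of all factors after the first has coefficients 1,-3,-3,13,0,-18 for degrees 0…5.
[z^5] = 1·(-18) + 1·0 + 1·13 = -5.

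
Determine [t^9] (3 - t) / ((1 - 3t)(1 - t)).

78731

Partial fractions give a closed form: a_n = (4)·3^n + (-1)·1^n.
At n = 9: a_9 = 78731.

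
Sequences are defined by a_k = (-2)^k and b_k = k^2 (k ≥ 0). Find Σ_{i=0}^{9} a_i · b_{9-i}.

69

Write out a_i and b_{9-i} for i = 0,…,9 and sum the products.
Σ = 1·81 − 2·64 + 4·49 − 8·36 + 16·25 − 32·16 + 64·9 − 128·4 + 256·1 − 512·0 = 69.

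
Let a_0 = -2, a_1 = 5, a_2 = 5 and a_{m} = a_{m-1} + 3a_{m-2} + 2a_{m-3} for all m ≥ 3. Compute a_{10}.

The ordinary generating function has denominator 1 - x - 3x^2 - 2x^3.
Iterating the recurrence: a_0,…,a_{10} = -2, 5, 5, 16, 41, 99, 254, 633, 1593, 4000, 10045.

10045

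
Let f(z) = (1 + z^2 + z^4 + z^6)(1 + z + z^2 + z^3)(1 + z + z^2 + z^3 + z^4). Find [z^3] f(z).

6

(1 + z^2 + z^4 + z^6) has coefficients 1,0,1,0 for degrees 0…3.
(1 + z + z^2 + z^3) has coefficients 1,1,1,1 for degrees 0…3.
Finally multiplying by (1 + z + z^2 + z^3 + z^4), the product of all factors after the first has coefficients 1,2,3,4 for degrees 0…3.
[z^3] = 1·4 + 1·2 = 6.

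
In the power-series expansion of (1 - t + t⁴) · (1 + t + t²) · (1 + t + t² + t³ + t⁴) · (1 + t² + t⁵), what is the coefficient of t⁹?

5

(1 - t + t⁴) has coefficients 1,-1,0,0,1 for degrees 0…4.
(1 + t + t²) has coefficients 1,1,1,0,0,0,0,0,0,0 for degrees 0…9.
Multiplying by (1 + t + t² + t³ + t⁴) gives running coefficients 1,2,3,3,3,2,1,0,0,0 for degrees 0…9.
Finally multiplying by (1 + t² + t⁵), the product of all factors after the first has coefficients 1,2,4,5,6,6,6,5,4,3 for degrees 0…9.
[t⁹] = 1·3 − 1·4 + 1·6 = 5.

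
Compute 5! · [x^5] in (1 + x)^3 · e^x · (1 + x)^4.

9276

The EGF product rule gives c_5 = Σ_{k_1+k_2+k_3=5} C(5; k_1,k_2,k_3) · ∏ g_i(k_i), where (1+x)^3 gives the falling factorial (3)_k; e^x gives (1)^k; (1+x)^4 gives the falling factorial (4)_k.
g_1(k) for k = 0…5: 1, 3, 6, 6, 0, 0.
g_2(k) for k = 0…5: 1, 1, 1, 1, 1, 1.
g_3(k) for k = 0…5: 1, 4, 12, 24, 24, 0.
First combine the last two factors: h(k) = Σ_j C(k,j)·g_2(j)·g_3(k−j) for k = 0…5: 1, 5, 21, 73, 209, 501.
c_5 = Σ_k C(5,k)·g_1(k)·h(5−k) = 1·1·501 + 5·3·209 + 10·6·73 + 10·6·21 = 501 + 3135 + 4380 + 1260 = 9276.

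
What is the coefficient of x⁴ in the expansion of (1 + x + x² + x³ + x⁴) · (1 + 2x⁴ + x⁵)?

3

(1 + x + x² + x³ + x⁴) has coefficients 1,1,1,1,1 for degrees 0…4.
(1 + 2x⁴ + x⁵) has coefficients 1,0,0,0,2 for degrees 0…4.
[x⁴] = 1·2 + 1·0 + 1·0 + 1·0 + 1·1 = 3.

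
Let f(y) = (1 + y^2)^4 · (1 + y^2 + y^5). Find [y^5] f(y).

1

(1 + y^2)^4 has coefficients 1,0,4,0,6,0 for degrees 0…5.
(1 + y^2 + y^5) has coefficients 1,0,1,0,0,1 for degrees 0…5.
[y^5] = 1·1 + 4·0 + 6·0 = 1.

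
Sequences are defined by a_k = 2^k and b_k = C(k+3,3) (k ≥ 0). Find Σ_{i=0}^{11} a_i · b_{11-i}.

32192

Write out a_i and b_{11-i} for i = 0,…,11 and sum the products.
Σ = 1·364 + 2·286 + 4·220 + 8·165 + 16·120 + 32·84 + 64·56 + 128·35 + 256·20 + 512·10 + 1024·4 + 2048·1 = 32192.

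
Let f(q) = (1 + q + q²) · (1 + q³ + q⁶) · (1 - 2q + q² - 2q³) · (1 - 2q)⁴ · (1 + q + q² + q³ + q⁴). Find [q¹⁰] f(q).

(1 + q + q²) has coefficients 1,1,1 for degrees 0…2.
(1 + q³ + q⁶) has coefficients 1,0,0,1,0,0,1,0,0,0,0 for degrees 0…10.
Multiplying by (1 - 2q + q² - 2q³) gives running coefficients 1,-2,1,-1,-2,1,-1,-2,1,-2,0 for degrees 0…10.
Multiplying by (1 - 2q)⁴ gives running coefficients 1,-10,41,-89,110,-71,-9,78,-71,-10,88 for degrees 0…10.
Finally multiplying by (1 + q + q² + q³ + q⁴), the product of all factors after the first has coefficients 1,-9,32,-57,53,-19,-18,19,37,-83,76 for degrees 0…10.
[q¹⁰] = 1·76 + 1·(-83) + 1·37 = 30.

30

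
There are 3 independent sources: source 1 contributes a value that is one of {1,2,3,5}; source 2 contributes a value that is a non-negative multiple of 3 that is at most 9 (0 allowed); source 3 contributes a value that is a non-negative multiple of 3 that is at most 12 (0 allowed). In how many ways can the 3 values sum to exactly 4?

2

The generating function for the choices is (z + z² + z³ + z⁵)·(1 + z³ + z⁶ + z⁹)·(1 + z³ + z⁶ + z⁹ + z¹²); the count is [z⁴].
(z + z² + z³ + z⁵) has coefficients 0,1,1,1,0 for degrees 0…4.
(1 + z³ + z⁶ + z⁹) has coefficients 1,0,0,1,0 for degrees 0…4.
Finally multiplying by (1 + z³ + z⁶ + z⁹ + z¹²), the product of all factors after the first has coefficients 1,0,0,2,0 for degrees 0…4.
[z⁴] = 1·2 + 1·0 + 1·0 = 2.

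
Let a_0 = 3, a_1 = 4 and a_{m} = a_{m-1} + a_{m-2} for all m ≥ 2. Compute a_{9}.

199

The ordinary generating function has denominator 1 - z - z^2.
Iterating the recurrence: a_0,…,a_{9} = 3, 4, 7, 11, 18, 29, 47, 76, 123, 199.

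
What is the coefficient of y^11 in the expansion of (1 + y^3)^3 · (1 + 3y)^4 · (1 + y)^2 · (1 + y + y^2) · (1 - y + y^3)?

(1 + y^3)^3 has coefficients 1,0,0,3,0,0,3,0,0,1 for degrees 0…9.
(1 + 3y)^4 has coefficients 1,12,54,108,81,0,0,0,0,0,0,0 for degrees 0…11.
Multiplying by (1 + y)^2 gives running coefficients 1,14,79,228,351,270,81,0,0,0,0,0 for degrees 0…11.
Multiplying by (1 + y + y^2) gives running coefficients 1,15,94,321,658,849,702,351,81,0,0,0 for degrees 0…11.
Finally multiplying by (1 - y + y^3), the product of all factors after the first has coefficients 1,14,79,228,352,285,174,307,579,621,351,81 for degrees 0…11.
[y^11] = 1·81 + 3·579 + 3·285 + 1·79 = 2752.

2752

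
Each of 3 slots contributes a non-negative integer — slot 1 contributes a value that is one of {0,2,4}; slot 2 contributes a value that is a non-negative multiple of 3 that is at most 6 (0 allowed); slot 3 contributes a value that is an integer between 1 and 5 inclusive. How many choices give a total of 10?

4

The generating function for the choices is (1 + t² + t⁴)·(1 + t³ + t⁶)·(t + t² + t³ + t⁴ + t⁵); the count is [t¹⁰].
(1 + t² + t⁴) has coefficients 1,0,1,0,1 for degrees 0…4.
(1 + t³ + t⁶) has coefficients 1,0,0,1,0,0,1,0,0,0,0 for degrees 0…10.
Finally multiplying by (t + t² + t³ + t⁴ + t⁵), the product of all factors after the first has coefficients 0,1,1,1,2,2,1,2,2,1,1 for degrees 0…10.
[t¹⁰] = 1·1 + 1·2 + 1·1 = 4.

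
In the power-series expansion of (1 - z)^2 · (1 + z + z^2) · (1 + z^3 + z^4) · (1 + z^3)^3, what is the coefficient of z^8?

-2

(1 - z)^2 has coefficients 1,-2,1 for degrees 0…2.
(1 + z + z^2) has coefficients 1,1,1,0,0,0,0,0,0 for degrees 0…8.
Multiplying by (1 + z^3 + z^4) gives running coefficients 1,1,1,1,2,2,1,0,0 for degrees 0…8.
Finally multiplying by (1 + z^3)^3, the product of all factors after the first has coefficients 1,1,1,4,5,5,7,9,9 for degrees 0…8.
[z^8] = 1·9 − 2·9 + 1·7 = -2.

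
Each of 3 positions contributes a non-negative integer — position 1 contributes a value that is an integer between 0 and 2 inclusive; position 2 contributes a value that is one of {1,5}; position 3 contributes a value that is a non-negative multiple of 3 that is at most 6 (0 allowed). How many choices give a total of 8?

2

The generating function for the choices is (1 + t + t^2)·(t + t^5)·(1 + t^3 + t^6); the count is [t^8].
(1 + t + t^2) has coefficients 1,1,1 for degrees 0…2.
(t + t^5) has coefficients 0,1,0,0,0,1,0,0,0 for degrees 0…8.
Finally multiplying by (1 + t^3 + t^6), the product of all factors after the first has coefficients 0,1,0,0,1,1,0,1,1 for degrees 0…8.
[t^8] = 1·1 + 1·1 + 1·0 = 2.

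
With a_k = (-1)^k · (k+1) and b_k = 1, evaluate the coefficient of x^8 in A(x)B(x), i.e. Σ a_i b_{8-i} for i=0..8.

5

This is [x^8] in the product of the two ordinary generating functions.
Σ = 1·1 − 2·1 + 3·1 − 4·1 + 5·1 − 6·1 + 7·1 − 8·1 + 9·1 = 5.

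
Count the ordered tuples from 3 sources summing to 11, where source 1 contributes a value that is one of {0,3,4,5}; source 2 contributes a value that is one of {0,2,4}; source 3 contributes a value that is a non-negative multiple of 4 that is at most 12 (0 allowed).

The generating function for the choices is (1 + x^3 + x^4 + x^5)·(1 + x^2 + x^4)·(1 + x^4 + x^8 + x^12); the count is [x^11].
(1 + x^3 + x^4 + x^5) has coefficients 1,0,0,1,1,1 for degrees 0…5.
(1 + x^2 + x^4) has coefficients 1,0,1,0,1,0,0,0,0,0,0,0 for degrees 0…11.
Finally multiplying by (1 + x^4 + x^8 + x^12), the product of all factors after the first has coefficients 1,0,1,0,2,0,1,0,2,0,1,0 for degrees 0…11.
[x^11] = 1·0 + 1·2 + 1·0 + 1·1 = 3.

3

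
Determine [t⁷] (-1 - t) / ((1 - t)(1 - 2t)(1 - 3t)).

The denominator gives the recurrence a_n = 6a_(n−1) − 11a_(n−2) + 6a_(n−3) for n ≥ 3; the numerator fixes a_0 = -1, a_1 = -7, a_2 = -31.
Iterating: -1, -7, -31, -115, -391, -1267, -3991, -12355, so a_7 = -12355.

-12355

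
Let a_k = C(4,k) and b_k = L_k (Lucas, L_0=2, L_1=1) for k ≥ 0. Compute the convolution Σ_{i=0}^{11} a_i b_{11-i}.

1364

This is [x^11] in the product of the two ordinary generating functions.
Σ = 1·199 + 4·123 + 6·76 + 4·47 + 1·29 + 0·18 + 0·11 + 0·7 + 0·4 + 0·3 + 0·1 + 0·2 = 1364.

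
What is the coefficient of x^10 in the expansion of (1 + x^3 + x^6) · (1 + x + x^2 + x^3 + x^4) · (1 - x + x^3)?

(1 + x^3 + x^6) has coefficients 1,0,0,1,0,0,1 for degrees 0…6.
(1 + x + x^2 + x^3 + x^4) has coefficients 1,1,1,1,1,0,0,0,0,0,0 for degrees 0…10.
Finally multiplying by (1 - x + x^3), the product of all factors after the first has coefficients 1,0,0,1,1,0,1,1,0,0,0 for degrees 0…10.
[x^10] = 1·0 + 1·1 + 1·1 = 2.

2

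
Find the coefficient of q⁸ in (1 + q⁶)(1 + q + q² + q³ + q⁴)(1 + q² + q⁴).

3

(1 + q⁶) has coefficients 1,0,0,0,0,0,1 for degrees 0…6.
(1 + q + q² + q³ + q⁴) has coefficients 1,1,1,1,1,0,0,0,0 for degrees 0…8.
Finally multiplying by (1 + q² + q⁴), the product of all factors after the first has coefficients 1,1,2,2,3,2,2,1,1 for degrees 0…8.
[q⁸] = 1·1 + 1·2 = 3.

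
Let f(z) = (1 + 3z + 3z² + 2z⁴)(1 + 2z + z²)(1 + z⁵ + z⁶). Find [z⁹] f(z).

14

(1 + 3z + 3z² + 2z⁴) has coefficients 1,3,3,0,2 for degrees 0…4.
(1 + 2z + z²) has coefficients 1,2,1,0,0,0,0,0,0,0 for degrees 0…9.
Finally multiplying by (1 + z⁵ + z⁶), the product of all factors after the first has coefficients 1,2,1,0,0,1,3,3,1,0 for degrees 0…9.
[z⁹] = 1·0 + 3·1 + 3·3 + 2·1 = 14.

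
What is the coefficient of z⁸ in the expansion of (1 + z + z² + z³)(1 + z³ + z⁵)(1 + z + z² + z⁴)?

(1 + z + z² + z³) has coefficients 1,1,1,1 for degrees 0…3.
(1 + z³ + z⁵) has coefficients 1,0,0,1,0,1,0,0,0 for degrees 0…8.
Finally multiplying by (1 + z + z² + z⁴), the product of all factors after the first has coefficients 1,1,1,1,2,2,1,2,0 for degrees 0…8.
[z⁸] = 1·0 + 1·2 + 1·1 + 1·2 = 5.

5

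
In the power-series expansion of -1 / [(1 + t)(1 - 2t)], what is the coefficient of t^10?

The denominator gives the recurrence a_n = a_(n−1) + 2a_(n−2) for n ≥ 2; the numerator fixes a_0 = -1, a_1 = -1.
Iterating: -1, -1, -3, -5, -11, -21, -43, -85, -171, -341, -683, so a_10 = -683.

-683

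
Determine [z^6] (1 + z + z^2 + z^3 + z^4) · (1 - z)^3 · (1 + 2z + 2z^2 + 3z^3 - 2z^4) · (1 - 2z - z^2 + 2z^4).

-10

(1 + z + z^2 + z^3 + z^4) has coefficients 1,1,1,1,1 for degrees 0…4.
(1 - z)^3 has coefficients 1,-3,3,-1,0,0,0 for degrees 0…6.
Multiplying by (1 + 2z + 2z^2 + 3z^3 - 2z^4) gives running coefficients 1,-1,-1,2,-7,13,-9 for degrees 0…6.
Finally multiplying by (1 - 2z - z^2 + 2z^4), the product of all factors after the first has coefficients 1,-3,0,5,-8,23,-30 for degrees 0…6.
[z^6] = 1·(-30) + 1·23 + 1·(-8) + 1·5 + 1·0 = -10.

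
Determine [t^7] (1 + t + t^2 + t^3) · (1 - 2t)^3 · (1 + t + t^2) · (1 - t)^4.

11

(1 + t + t^2 + t^3) has coefficients 1,1,1,1 for degrees 0…3.
(1 - 2t)^3 has coefficients 1,-6,12,-8,0,0,0,0 for degrees 0…7.
Multiplying by (1 + t + t^2) gives running coefficients 1,-5,7,-2,4,-8,0,0 for degrees 0…7.
Finally multiplying by (1 - t)^4, the product of all factors after the first has coefficients 1,-9,33,-64,75,-69,71,-66 for degrees 0…7.
[t^7] = 1·(-66) + 1·71 + 1·(-69) + 1·75 = 11.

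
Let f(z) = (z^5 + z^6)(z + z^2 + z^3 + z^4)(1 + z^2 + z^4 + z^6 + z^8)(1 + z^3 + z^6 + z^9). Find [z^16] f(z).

(z^5 + z^6) has coefficients 0,0,0,0,0,1,1 for degrees 0…6.
(z + z^2 + z^3 + z^4) has coefficients 0,1,1,1,1,0,0,0,0,0,0,0,0,0,0,0,0 for degrees 0…16.
Multiplying by (1 + z^2 + z^4 + z^6 + z^8) gives running coefficients 0,1,1,2,2,2,2,2,2,2,2,1,1,0,0,0,0 for degrees 0…16.
Finally multiplying by (1 + z^3 + z^6 + z^9), the product of all factors after the first has coefficients 0,1,1,2,3,3,4,5,5,6,7,6,7,6,5,5,4 for degrees 0…16.
[z^16] = 1·6 + 1·7 = 13.

13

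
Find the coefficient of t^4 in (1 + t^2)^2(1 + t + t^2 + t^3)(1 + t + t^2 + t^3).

(1 + t^2)^2 has coefficients 1,0,2,0,1 for degrees 0…4.
(1 + t + t^2 + t^3) has coefficients 1,1,1,1,0 for degrees 0…4.
Finally multiplying by (1 + t + t^2 + t^3), the product of all factors after the first has coefficients 1,2,3,4,3 for degrees 0…4.
[t^4] = 1·3 + 2·3 + 1·1 = 10.

10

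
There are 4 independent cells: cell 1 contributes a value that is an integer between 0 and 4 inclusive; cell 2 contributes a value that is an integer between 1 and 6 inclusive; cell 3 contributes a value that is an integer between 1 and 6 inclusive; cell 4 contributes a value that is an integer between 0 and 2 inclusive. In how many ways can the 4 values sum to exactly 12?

58

The generating function for the choices is (1 + q + q^2 + q^3 + q^4)·(q + q^2 + q^3 + q^4 + q^5 + q^6)·(q + q^2 + q^3 + q^4 + q^5 + q^6)·(1 + q + q^2); the count is [q^12].
(1 + q + q^2 + q^3 + q^4) has coefficients 1,1,1,1,1 for degrees 0…4.
(q + q^2 + q^3 + q^4 + q^5 + q^6) has coefficients 0,1,1,1,1,1,1,0,0,0,0,0,0 for degrees 0…12.
Multiplying by (q + q^2 + q^3 + q^4 + q^5 + q^6) gives running coefficients 0,0,1,2,3,4,5,6,5,4,3,2,1 for degrees 0…12.
Finally multiplying by (1 + q + q^2), the product of all factors after the first has coefficients 0,0,1,3,6,9,12,15,16,15,12,9,6 for degrees 0…12.
[q^12] = 1·6 + 1·9 + 1·12 + 1·15 + 1·16 = 58.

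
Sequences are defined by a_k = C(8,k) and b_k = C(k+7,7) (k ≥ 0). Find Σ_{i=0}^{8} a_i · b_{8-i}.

Write out a_i and b_{8-i} for i = 0,…,8 and sum the products.
Σ = 1·6435 + 8·3432 + 28·1716 + 56·792 + 70·330 + 56·120 + 28·36 + 8·8 + 1·1 = 157184.

157184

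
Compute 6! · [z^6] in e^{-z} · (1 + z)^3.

The EGF product rule gives c_6 = Σ_{k_1+k_2=6} C(6; k_1,k_2) · ∏ g_i(k_i), where e^{-z} gives (-1)^k; (1+z)^3 gives the falling factorial (3)_k.
g_1(k) for k = 0…6: 1, -1, 1, -1, 1, -1, 1.
g_2(k) for k = 0…6: 1, 3, 6, 6, 0, 0, 0.
c_6 = Σ_k C(6,k)·g_1(k)·g_2(6−k) = 20·(-1)·6 + 15·1·6 + 6·(-1)·3 + 1·1·1 = −120 + 90 − 18 + 1 = -47.

-47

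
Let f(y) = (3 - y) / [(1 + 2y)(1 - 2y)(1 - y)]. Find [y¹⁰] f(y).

The denominator gives the recurrence a_n = a_(n−1) + 4a_(n−2) − 4a_(n−3) for n ≥ 3; the numerator fixes a_0 = 3, a_1 = 2, a_2 = 14.
Iterating: 3, 2, 14, 10, 58, 42, 234, 170, 938, 682, 3754, so a_10 = 3754.

3754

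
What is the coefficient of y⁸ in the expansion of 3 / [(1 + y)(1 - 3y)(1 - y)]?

22143

Partial fractions give a closed form: a_n = (3/8)·(-1)^n + (27/8)·3^n + (-3/4)·1^n.
At n = 8: a_8 = 22143.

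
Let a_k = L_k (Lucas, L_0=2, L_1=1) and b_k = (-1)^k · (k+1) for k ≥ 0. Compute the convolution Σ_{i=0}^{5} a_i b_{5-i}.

This is [x^5] in the product of the two ordinary generating functions.
Σ = 2·(-6) + 1·5 + 3·(-4) + 4·3 + 7·(-2) + 11·1 = -10.

-10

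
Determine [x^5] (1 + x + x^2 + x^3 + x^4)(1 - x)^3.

-1

(1 + x + x^2 + x^3 + x^4) has coefficients 1,1,1,1,1 for degrees 0…4.
(1 - x)^3 has coefficients 1,-3,3,-1,0,0 for degrees 0…5.
[x^5] = 1·0 + 1·0 + 1·(-1) + 1·3 + 1·(-3) = -1.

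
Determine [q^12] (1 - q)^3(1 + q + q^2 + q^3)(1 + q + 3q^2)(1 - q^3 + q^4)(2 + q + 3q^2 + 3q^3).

(1 - q)^3 has coefficients 1,-3,3,-1 for degrees 0…3.
(1 + q + q^2 + q^3) has coefficients 1,1,1,1,0,0,0,0,0,0,0,0,0 for degrees 0…12.
Multiplying by (1 + q + 3q^2) gives running coefficients 1,2,5,5,4,3,0,0,0,0,0,0,0 for degrees 0…12.
Multiplying by (1 - q^3 + q^4) gives running coefficients 1,2,5,4,3,0,0,1,1,3,0,0,0 for degrees 0…12.
Finally multiplying by (2 + q + 3q^2 + 3q^3), the product of all factors after the first has coefficients 2,5,15,22,31,30,21,11,3,10,9,12,9 for degrees 0…12.
[q^12] = 1·9 − 3·12 + 3·9 − 1·10 = -10.

-10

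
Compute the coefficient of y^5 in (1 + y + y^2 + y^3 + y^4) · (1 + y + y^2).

(1 + y + y^2 + y^3 + y^4) has coefficients 1,1,1,1,1 for degrees 0…4.
(1 + y + y^2) has coefficients 1,1,1,0,0,0 for degrees 0…5.
[y^5] = 1·0 + 1·0 + 1·0 + 1·1 + 1·1 = 2.

2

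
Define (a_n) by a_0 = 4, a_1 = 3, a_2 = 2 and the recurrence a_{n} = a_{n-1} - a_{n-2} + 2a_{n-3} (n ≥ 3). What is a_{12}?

The ordinary generating function has denominator 1 - q + q^2 - 2q^3.
Iterating the recurrence: a_0,…,a_{12} = 4, 3, 2, 7, 11, 8, 11, 25, 30, 27, 47, 80, 87.

87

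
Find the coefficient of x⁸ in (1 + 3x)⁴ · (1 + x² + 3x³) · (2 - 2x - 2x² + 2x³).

(1 + 3x)⁴ has coefficients 1,12,54,108,81 for degrees 0…4.
(1 + x² + 3x³) has coefficients 1,0,1,3,0,0,0,0,0 for degrees 0…8.
Finally multiplying by (2 - 2x - 2x² + 2x³), the product of all factors after the first has coefficients 2,-2,0,6,-8,-4,6,0,0 for degrees 0…8.
[x⁸] = 1·0 + 12·0 + 54·6 + 108·(-4) + 81·(-8) = -756.

-756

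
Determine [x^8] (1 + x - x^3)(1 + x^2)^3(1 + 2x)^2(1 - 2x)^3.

(1 + x - x^3) has coefficients 1,1,0,-1 for degrees 0…3.
(1 + x^2)^3 has coefficients 1,0,3,0,3,0,1,0,0 for degrees 0…8.
Multiplying by (1 + 2x)^2 gives running coefficients 1,4,7,12,15,12,13,4,4 for degrees 0…8.
Finally multiplying by (1 - 2x)^3, the product of all factors after the first has coefficients 1,-2,-5,10,-5,10,25,-50,40 for degrees 0…8.
[x^8] = 1·40 + 1·(-50) − 1·10 = -20.

-20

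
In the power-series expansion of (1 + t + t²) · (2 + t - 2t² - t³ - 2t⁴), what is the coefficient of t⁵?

-3

(1 + t + t²) has coefficients 1,1,1 for degrees 0…2.
(2 + t - 2t² - t³ - 2t⁴) has coefficients 2,1,-2,-1,-2,0 for degrees 0…5.
[t⁵] = 1·0 + 1·(-2) + 1·(-1) = -3.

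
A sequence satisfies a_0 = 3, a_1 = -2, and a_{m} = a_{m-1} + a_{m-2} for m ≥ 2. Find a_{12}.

-21

The ordinary generating function has denominator 1 - x - x^2.
Iterating the recurrence: a_0,…,a_{12} = 3, -2, 1, -1, 0, -1, -1, -2, -3, -5, -8, -13, -21.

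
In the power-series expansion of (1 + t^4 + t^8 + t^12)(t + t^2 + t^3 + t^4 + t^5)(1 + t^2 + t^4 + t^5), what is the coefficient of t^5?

(1 + t^4 + t^8 + t^12) has coefficients 1,0,0,0,1,0 for degrees 0…5.
(t + t^2 + t^3 + t^4 + t^5) has coefficients 0,1,1,1,1,1 for degrees 0…5.
Finally multiplying by (1 + t^2 + t^4 + t^5), the product of all factors after the first has coefficients 0,1,1,2,2,3 for degrees 0…5.
[t^5] = 1·3 + 1·1 = 4.

4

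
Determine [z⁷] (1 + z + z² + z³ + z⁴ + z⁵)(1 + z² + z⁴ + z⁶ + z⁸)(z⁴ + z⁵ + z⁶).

5

(1 + z + z² + z³ + z⁴ + z⁵) has coefficients 1,1,1,1,1,1 for degrees 0…5.
(1 + z² + z⁴ + z⁶ + z⁸) has coefficients 1,0,1,0,1,0,1,0 for degrees 0…7.
Finally multiplying by (z⁴ + z⁵ + z⁶), the product of all factors after the first has coefficients 0,0,0,0,1,1,2,1 for degrees 0…7.
[z⁷] = 1·1 + 1·2 + 1·1 + 1·1 + 1·0 + 1·0 = 5.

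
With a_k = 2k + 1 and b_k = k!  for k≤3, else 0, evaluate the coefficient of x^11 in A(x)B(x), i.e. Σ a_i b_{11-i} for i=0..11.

184

This is [x^11] in the product of the two ordinary generating functions.
Σ = 1·0 + 3·0 + 5·0 + 7·0 + 9·0 + 11·0 + 13·0 + 15·0 + 17·6 + 19·2 + 21·1 + 23·1 = 184.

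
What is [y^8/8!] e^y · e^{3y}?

65536

The EGF product rule gives c_8 = Σ_{k_1+k_2=8} C(8; k_1,k_2) · ∏ g_i(k_i), where e^y gives (1)^k; e^{3y} gives (3)^k.
g_1(k) for k = 0…8: 1, 1, 1, 1, 1, 1, 1, 1, 1.
g_2(k) for k = 0…8: 1, 3, 9, 27, 81, 243, 729, 2187, 6561.
c_8 = Σ_k C(8,k)·g_1(k)·g_2(8−k) = 1·1·6561 + 8·1·2187 + 28·1·729 + 56·1·243 + 70·1·81 + 56·1·27 + 28·1·9 + 8·1·3 + 1·1·1 = 6561 + 17496 + 20412 + 13608 + 5670 + 1512 + 252 + 24 + 1 = 65536.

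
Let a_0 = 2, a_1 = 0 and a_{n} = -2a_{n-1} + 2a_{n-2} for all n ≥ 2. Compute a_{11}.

The ordinary generating function has denominator 1 + 2t - 2t^2.
Iterating the recurrence: a_0,…,a_{11} = 2, 0, 4, -8, 24, -64, 176, -480, 1312, -3584, 9792, -26752.

-26752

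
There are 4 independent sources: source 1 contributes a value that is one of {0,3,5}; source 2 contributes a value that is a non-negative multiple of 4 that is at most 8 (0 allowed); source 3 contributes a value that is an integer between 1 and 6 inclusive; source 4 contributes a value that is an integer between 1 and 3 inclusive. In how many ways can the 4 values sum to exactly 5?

4

The generating function for the choices is (1 + t^3 + t^5)·(1 + t^4 + t^8)·(t + t^2 + t^3 + t^4 + t^5 + t^6)·(t + t^2 + t^3); the count is [t^5].
(1 + t^3 + t^5) has coefficients 1,0,0,1,0,1 for degrees 0…5.
(1 + t^4 + t^8) has coefficients 1,0,0,0,1,0 for degrees 0…5.
Multiplying by (t + t^2 + t^3 + t^4 + t^5 + t^6) gives running coefficients 0,1,1,1,1,2 for degrees 0…5.
Finally multiplying by (t + t^2 + t^3), the product of all factors after the first has coefficients 0,0,1,2,3,3 for degrees 0…5.
[t^5] = 1·3 + 1·1 + 1·0 = 4.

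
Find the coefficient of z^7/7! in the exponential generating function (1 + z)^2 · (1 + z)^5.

The EGF product rule gives c_7 = Σ_{k_1+k_2=7} C(7; k_1,k_2) · ∏ g_i(k_i), where (1+z)^2 gives the falling factorial (2)_k; (1+z)^5 gives the falling factorial (5)_k.
g_1(k) for k = 0…7: 1, 2, 2, 0, 0, 0, 0, 0.
g_2(k) for k = 0…7: 1, 5, 20, 60, 120, 120, 0, 0.
c_7 = Σ_k C(7,k)·g_1(k)·g_2(7−k) = 21·2·120 = 5040.

5040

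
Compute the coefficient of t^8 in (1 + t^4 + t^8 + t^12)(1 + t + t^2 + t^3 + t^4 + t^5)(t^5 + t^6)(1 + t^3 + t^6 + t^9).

3

(1 + t^4 + t^8 + t^12) has coefficients 1,0,0,0,1,0,0,0,1 for degrees 0…8.
(1 + t + t^2 + t^3 + t^4 + t^5) has coefficients 1,1,1,1,1,1,0,0,0 for degrees 0…8.
Multiplying by (t^5 + t^6) gives running coefficients 0,0,0,0,0,1,2,2,2 for degrees 0…8.
Finally multiplying by (1 + t^3 + t^6 + t^9), the product of all factors after the first has coefficients 0,0,0,0,0,1,2,2,3 for degrees 0…8.
[t^8] = 1·3 + 1·0 + 1·0 = 3.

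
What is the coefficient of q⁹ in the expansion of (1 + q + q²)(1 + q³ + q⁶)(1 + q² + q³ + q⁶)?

3

(1 + q + q²) has coefficients 1,1,1 for degrees 0…2.
(1 + q³ + q⁶) has coefficients 1,0,0,1,0,0,1,0,0,0 for degrees 0…9.
Finally multiplying by (1 + q² + q³ + q⁶), the product of all factors after the first has coefficients 1,0,1,2,0,1,3,0,1,2 for degrees 0…9.
[q⁹] = 1·2 + 1·1 + 1·0 = 3.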